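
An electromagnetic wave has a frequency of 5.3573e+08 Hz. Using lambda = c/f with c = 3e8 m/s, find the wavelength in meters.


lambda = c / f = 3.0000e+08 / 5.3573e+08 = 0.5600 m

0.5600 m


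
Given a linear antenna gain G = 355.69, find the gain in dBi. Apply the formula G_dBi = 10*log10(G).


G_dBi = 10 * log10(355.69) = 25.51 dBi

25.51 dBi


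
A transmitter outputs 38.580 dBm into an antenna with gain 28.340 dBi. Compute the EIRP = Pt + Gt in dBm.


EIRP = Pt + Gt = 38.580 + 28.340 = 66.92 dBm

66.92 dBm


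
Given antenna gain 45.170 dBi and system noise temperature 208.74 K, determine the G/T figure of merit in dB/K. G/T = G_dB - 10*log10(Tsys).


G/T = 45.170 - 10*log10(208.74) = 45.170 - 23.19606 = 21.97 dB/K

21.97 dB/K


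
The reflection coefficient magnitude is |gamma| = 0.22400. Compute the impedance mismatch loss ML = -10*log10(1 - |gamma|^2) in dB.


ML = -10 * log10(1 - 0.22400^2) = -10 * log10(0.949824) = 0.2236 dB

0.2236 dB


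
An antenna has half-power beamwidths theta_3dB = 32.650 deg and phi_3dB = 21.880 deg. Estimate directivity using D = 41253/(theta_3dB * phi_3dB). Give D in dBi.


D_linear = 41253 / (32.650 * 21.880) = 57.74642
D_dBi = 10 * log10(57.74642) = 17.62 dBi

17.62 dBi


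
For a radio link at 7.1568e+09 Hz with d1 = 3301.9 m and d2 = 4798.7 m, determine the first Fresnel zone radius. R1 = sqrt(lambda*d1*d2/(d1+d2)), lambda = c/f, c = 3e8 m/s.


lambda = c / f = 3.0000e+08 / 7.1568e+09 = 0.04191818 m
R1 = sqrt(0.04191818 * 3301.9 * 4798.7 / (3301.9 + 4798.7)) = 9.055 m

9.055 m


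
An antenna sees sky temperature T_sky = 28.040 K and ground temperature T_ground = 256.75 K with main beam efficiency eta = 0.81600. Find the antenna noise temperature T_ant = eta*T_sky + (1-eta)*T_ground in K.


T_ant = 0.81600 * 28.040 + (1 - 0.81600) * 256.75 = 70.12 K

70.12 K


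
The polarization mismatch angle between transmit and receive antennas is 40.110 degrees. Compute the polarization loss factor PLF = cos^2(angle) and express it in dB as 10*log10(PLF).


PLF_linear = cos^2(40.110 deg) = 0.5849328
PLF_dB = 10 * log10(0.5849328) = -2.329 dB

-2.329 dB


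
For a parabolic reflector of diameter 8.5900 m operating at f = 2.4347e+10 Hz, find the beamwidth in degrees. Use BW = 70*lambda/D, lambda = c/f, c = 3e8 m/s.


lambda = c / f = 3.0000e+08 / 2.4347e+10 = 0.01232185 m
BW = 70 * 0.01232185 / 8.5900 = 0.1004 deg

0.1004 deg


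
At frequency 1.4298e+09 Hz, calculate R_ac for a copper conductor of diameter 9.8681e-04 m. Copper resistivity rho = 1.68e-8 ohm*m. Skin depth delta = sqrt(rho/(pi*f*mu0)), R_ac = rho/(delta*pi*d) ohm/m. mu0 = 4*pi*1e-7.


delta = sqrt(1.68e-8 / (pi * 1.4298e+09 * 4*pi*1e-7)) = 1.725191e-06 m
R_ac = 1.68e-8 / (1.725191e-06 * pi * 9.8681e-04) = 3.141 ohm/m

3.141 ohm/m


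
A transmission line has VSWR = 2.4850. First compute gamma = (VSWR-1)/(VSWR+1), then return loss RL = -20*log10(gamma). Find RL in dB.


gamma = (2.4850 - 1) / (2.4850 + 1) = 0.4261119
RL = -20 * log10(0.4261119) = 7.410 dB

7.410 dB


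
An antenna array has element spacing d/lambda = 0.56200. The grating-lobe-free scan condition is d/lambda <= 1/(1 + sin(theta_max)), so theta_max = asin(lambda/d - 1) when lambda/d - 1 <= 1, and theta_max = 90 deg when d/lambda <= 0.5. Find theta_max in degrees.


lambda/d - 1 = 1/0.56200 - 1 = 0.7793594
theta_max = asin(0.7793594) = 51.20 deg

51.20 deg


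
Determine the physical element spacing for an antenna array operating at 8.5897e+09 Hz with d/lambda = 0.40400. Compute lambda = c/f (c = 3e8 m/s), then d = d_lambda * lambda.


lambda = c / f = 3.0000e+08 / 8.5897e+09 = 0.03492555 m
d = 0.40400 * 0.03492555 = 0.01411 m

0.01411 m


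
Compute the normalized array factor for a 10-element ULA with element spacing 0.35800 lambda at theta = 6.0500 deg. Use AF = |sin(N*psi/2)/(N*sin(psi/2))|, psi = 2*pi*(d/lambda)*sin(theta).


psi = 2*pi*0.35800*sin(6.0500 deg) = 0.2370764 rad
AF = |sin(10*0.2370764/2) / (10*sin(0.2370764/2))| = 0.7836

0.7836


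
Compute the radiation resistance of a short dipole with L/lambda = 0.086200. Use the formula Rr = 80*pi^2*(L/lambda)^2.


Rr = 80 * pi^2 * (0.086200)^2 = 80 * 9.869604 * 7.430440e-03 = 5.867 ohm

5.867 ohm


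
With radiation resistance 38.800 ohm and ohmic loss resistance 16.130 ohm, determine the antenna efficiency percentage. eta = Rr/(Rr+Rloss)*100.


eta = 38.800 / (38.800 + 16.130) * 100 = 70.64%

70.64%


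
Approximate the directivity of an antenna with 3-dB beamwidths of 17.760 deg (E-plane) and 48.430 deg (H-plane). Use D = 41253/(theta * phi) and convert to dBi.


D_linear = 41253 / (17.760 * 48.430) = 47.96209
D_dBi = 10 * log10(47.96209) = 16.81 dBi

16.81 dBi


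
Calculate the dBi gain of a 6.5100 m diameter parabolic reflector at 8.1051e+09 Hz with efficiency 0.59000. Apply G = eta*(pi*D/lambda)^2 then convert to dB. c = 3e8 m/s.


lambda = c / f = 3.0000e+08 / 8.1051e+09 = 0.03701373 m
G_linear = 0.59000 * (pi * 6.5100 / 0.03701373)^2 = 180130.8
G_dBi = 10 * log10(180130.8) = 52.56 dBi

52.56 dBi


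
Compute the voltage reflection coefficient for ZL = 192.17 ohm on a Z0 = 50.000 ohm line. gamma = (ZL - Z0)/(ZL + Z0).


gamma = (192.17 - 50.000) / (192.17 + 50.000) = 0.5871

0.5871


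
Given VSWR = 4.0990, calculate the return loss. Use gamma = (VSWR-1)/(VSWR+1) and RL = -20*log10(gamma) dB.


gamma = (4.0990 - 1) / (4.0990 + 1) = 0.6077662
RL = -20 * log10(0.6077662) = 4.325 dB

4.325 dB


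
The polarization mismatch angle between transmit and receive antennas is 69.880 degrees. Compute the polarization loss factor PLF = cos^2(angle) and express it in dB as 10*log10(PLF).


PLF_linear = cos^2(69.880 deg) = 0.1183274
PLF_dB = 10 * log10(0.1183274) = -9.269 dB

-9.269 dB


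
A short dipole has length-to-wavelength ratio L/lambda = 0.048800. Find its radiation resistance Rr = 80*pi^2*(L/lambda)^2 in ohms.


Rr = 80 * pi^2 * (0.048800)^2 = 80 * 9.869604 * 2.381440e-03 = 1.880 ohm

1.880 ohm


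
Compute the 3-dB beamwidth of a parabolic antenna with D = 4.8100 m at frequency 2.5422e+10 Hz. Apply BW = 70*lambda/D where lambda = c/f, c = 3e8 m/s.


lambda = c / f = 3.0000e+08 / 2.5422e+10 = 0.01180080 m
BW = 70 * 0.01180080 / 4.8100 = 0.1717 deg

0.1717 deg


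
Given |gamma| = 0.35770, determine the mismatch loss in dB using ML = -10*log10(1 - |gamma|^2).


ML = -10 * log10(1 - 0.35770^2) = -10 * log10(0.87205071) = 0.5946 dB

0.5946 dB


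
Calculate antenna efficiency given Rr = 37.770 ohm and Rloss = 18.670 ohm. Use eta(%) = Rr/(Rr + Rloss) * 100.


eta = 37.770 / (37.770 + 18.670) * 100 = 66.92%

66.92%


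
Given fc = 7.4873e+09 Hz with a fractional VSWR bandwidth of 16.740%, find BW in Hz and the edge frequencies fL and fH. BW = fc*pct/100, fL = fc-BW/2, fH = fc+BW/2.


BW = 7.4873e+09 * 16.740/100 = 1.253374e+09 Hz
fL = 7.4873e+09 - 1.253374e+09/2 = 6.861e+09 Hz
fH = 7.4873e+09 + 1.253374e+09/2 = 8.114e+09 Hz

BW=1.253e+09 Hz, fL=6.861e+09 Hz, fH=8.114e+09 Hz


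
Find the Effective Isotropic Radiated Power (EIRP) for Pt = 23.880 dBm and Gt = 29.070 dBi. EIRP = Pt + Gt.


EIRP = Pt + Gt = 23.880 + 29.070 = 52.95 dBm

52.95 dBm


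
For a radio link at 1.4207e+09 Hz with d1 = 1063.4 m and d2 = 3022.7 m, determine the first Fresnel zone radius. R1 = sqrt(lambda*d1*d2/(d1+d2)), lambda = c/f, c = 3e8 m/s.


lambda = c / f = 3.0000e+08 / 1.4207e+09 = 0.2111635 m
R1 = sqrt(0.2111635 * 1063.4 * 3022.7 / (1063.4 + 3022.7)) = 12.89 m

12.89 m


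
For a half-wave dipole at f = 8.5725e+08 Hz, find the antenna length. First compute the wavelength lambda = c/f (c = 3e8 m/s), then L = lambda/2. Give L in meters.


lambda = c / f = 3.0000e+08 / 8.5725e+08 = 0.3499563 m
L = lambda / 2 = 0.3499563 / 2 = 0.1750 m

0.1750 m


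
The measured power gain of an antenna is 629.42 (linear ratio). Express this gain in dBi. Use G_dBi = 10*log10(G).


G_dBi = 10 * log10(629.42) = 27.99 dBi

27.99 dBi


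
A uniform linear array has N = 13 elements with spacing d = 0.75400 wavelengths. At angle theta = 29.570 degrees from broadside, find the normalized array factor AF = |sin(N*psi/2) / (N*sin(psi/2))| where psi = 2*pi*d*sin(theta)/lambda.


psi = 2*pi*0.75400*sin(29.570 deg) = 2.337903 rad
AF = |sin(13*2.337903/2) / (13*sin(2.337903/2))| = 0.04092

0.04092


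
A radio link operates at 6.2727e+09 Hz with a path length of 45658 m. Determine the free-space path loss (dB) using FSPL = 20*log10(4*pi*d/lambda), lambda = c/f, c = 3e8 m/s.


lambda = c / f = 3.0000e+08 / 6.2727e+09 = 0.04782629 m
FSPL = 20 * log10(4*pi*45658/0.04782629) = 141.6 dB

141.6 dB


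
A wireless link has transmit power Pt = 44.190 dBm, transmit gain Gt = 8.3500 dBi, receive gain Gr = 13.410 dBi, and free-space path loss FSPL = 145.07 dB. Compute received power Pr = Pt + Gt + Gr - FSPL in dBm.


Pr = 44.190 + 8.3500 + 13.410 - 145.07 = -79.12 dBm

-79.12 dBm


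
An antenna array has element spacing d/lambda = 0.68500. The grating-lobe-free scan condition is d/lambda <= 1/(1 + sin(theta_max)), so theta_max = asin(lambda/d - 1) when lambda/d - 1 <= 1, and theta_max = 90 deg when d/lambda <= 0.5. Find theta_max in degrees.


lambda/d - 1 = 1/0.68500 - 1 = 0.4598540
theta_max = asin(0.4598540) = 27.38 deg

27.38 deg


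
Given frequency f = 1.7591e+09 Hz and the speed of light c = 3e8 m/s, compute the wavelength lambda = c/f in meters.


lambda = c / f = 3.0000e+08 / 1.7591e+09 = 0.1705 m

0.1705 m


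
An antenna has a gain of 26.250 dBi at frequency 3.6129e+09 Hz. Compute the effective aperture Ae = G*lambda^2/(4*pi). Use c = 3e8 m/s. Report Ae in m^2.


lambda = c / f = 3.0000e+08 / 3.6129e+09 = 0.08303579 m
G_linear = 10^(26.250/10) = 421.6965
Ae = G_linear * lambda^2 / (4*pi) = 421.6965 * 0.08303579^2 / (4*pi) = 0.2314 m^2

0.2314 m^2


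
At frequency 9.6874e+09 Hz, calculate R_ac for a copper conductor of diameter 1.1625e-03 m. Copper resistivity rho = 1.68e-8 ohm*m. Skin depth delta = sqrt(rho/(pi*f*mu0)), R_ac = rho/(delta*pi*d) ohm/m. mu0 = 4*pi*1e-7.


delta = sqrt(1.68e-8 / (pi * 9.6874e+09 * 4*pi*1e-7)) = 6.627827e-07 m
R_ac = 1.68e-8 / (6.627827e-07 * pi * 1.1625e-03) = 6.941 ohm/m

6.941 ohm/m


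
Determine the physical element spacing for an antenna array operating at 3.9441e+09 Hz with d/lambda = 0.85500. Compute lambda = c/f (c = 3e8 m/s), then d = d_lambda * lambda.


lambda = c / f = 3.0000e+08 / 3.9441e+09 = 0.07606298 m
d = 0.85500 * 0.07606298 = 0.06503 m

0.06503 m


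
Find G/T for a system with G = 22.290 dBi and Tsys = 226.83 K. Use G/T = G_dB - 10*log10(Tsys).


G/T = 22.290 - 10*log10(226.83) = 22.290 - 23.55700 = -1.267 dB/K

-1.267 dB/K


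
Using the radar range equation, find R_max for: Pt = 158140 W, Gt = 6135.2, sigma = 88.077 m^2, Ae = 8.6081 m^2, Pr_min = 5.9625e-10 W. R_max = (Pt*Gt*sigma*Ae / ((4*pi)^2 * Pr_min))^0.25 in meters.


R^4 = 158140*6135.2*88.077*8.6081 / ((4*pi)^2 * 5.9625e-10) = 7.812538e+18
R_max = 7.812538e+18^0.25 = 52869 m

52869 m


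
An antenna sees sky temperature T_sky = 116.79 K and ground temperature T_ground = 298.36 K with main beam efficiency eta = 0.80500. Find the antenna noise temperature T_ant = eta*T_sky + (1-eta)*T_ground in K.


T_ant = 0.80500 * 116.79 + (1 - 0.80500) * 298.36 = 152.2 K

152.2 K


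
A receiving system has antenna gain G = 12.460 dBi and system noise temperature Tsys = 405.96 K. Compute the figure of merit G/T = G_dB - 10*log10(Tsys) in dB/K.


G/T = 12.460 - 10*log10(405.96) = 12.460 - 26.08483 = -13.62 dB/K

-13.62 dB/K


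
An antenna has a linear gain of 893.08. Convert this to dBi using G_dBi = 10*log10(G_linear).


G_dBi = 10 * log10(893.08) = 29.51 dBi

29.51 dBi


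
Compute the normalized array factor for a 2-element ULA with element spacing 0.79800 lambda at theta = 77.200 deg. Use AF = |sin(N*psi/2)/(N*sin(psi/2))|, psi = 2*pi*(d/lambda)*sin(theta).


psi = 2*pi*0.79800*sin(77.200 deg) = 4.889381 rad
AF = |sin(2*4.889381/2) / (2*sin(4.889381/2))| = 0.7668

0.7668


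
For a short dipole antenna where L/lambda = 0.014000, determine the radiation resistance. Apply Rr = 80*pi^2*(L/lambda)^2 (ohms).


Rr = 80 * pi^2 * (0.014000)^2 = 80 * 9.869604 * 1.960000e-04 = 0.1548 ohm

0.1548 ohm


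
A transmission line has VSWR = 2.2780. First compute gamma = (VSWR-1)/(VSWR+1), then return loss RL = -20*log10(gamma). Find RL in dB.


gamma = (2.2780 - 1) / (2.2780 + 1) = 0.3898719
RL = -20 * log10(0.3898719) = 8.182 dB

8.182 dB


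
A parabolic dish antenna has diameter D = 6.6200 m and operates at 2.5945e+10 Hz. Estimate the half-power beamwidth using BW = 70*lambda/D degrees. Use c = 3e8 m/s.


lambda = c / f = 3.0000e+08 / 2.5945e+10 = 0.01156292 m
BW = 70 * 0.01156292 / 6.6200 = 0.1223 deg

0.1223 deg


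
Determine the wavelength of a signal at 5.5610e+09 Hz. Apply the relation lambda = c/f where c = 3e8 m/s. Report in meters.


lambda = c / f = 3.0000e+08 / 5.5610e+09 = 0.05395 m

0.05395 m


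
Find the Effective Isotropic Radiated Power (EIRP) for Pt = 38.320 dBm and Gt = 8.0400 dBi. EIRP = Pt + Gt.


EIRP = Pt + Gt = 38.320 + 8.0400 = 46.36 dBm

46.36 dBm


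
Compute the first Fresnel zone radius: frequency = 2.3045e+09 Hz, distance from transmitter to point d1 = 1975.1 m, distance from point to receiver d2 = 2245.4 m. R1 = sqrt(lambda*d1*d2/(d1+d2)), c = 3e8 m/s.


lambda = c / f = 3.0000e+08 / 2.3045e+09 = 0.1301801 m
R1 = sqrt(0.1301801 * 1975.1 * 2245.4 / (1975.1 + 2245.4)) = 11.70 m

11.70 m


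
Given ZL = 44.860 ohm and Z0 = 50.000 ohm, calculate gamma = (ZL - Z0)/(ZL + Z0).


gamma = (44.860 - 50.000) / (44.860 + 50.000) = -0.05419

-0.05419


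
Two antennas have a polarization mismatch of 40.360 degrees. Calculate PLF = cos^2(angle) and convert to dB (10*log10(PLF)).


PLF_linear = cos^2(40.360 deg) = 0.5806297
PLF_dB = 10 * log10(0.5806297) = -2.361 dB

-2.361 dB


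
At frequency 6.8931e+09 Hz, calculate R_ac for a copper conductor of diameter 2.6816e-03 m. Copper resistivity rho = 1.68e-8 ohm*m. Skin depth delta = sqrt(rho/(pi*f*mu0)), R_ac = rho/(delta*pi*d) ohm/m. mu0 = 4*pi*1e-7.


delta = sqrt(1.68e-8 / (pi * 6.8931e+09 * 4*pi*1e-7)) = 7.857194e-07 m
R_ac = 1.68e-8 / (7.857194e-07 * pi * 2.6816e-03) = 2.538 ohm/m

2.538 ohm/m


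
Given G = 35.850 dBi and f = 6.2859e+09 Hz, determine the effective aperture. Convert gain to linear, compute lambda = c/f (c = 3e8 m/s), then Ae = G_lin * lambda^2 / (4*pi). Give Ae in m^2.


lambda = c / f = 3.0000e+08 / 6.2859e+09 = 0.04772586 m
G_linear = 10^(35.850/10) = 3845.918
Ae = G_linear * lambda^2 / (4*pi) = 3845.918 * 0.04772586^2 / (4*pi) = 0.6971 m^2

0.6971 m^2


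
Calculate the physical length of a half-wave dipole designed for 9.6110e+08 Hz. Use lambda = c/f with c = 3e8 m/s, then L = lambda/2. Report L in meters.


lambda = c / f = 3.0000e+08 / 9.6110e+08 = 0.3121423 m
L = lambda / 2 = 0.3121423 / 2 = 0.1561 m

0.1561 m


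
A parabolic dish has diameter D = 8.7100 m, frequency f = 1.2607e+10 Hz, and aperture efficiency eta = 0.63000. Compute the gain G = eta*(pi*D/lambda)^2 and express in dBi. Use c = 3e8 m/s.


lambda = c / f = 3.0000e+08 / 1.2607e+10 = 0.02379630 m
G_linear = 0.63000 * (pi * 8.7100 / 0.02379630)^2 = 833024.4
G_dBi = 10 * log10(833024.4) = 59.21 dBi

59.21 dBi


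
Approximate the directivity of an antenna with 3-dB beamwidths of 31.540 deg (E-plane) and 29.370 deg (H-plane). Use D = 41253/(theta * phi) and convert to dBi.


D_linear = 41253 / (31.540 * 29.370) = 44.53382
D_dBi = 10 * log10(44.53382) = 16.49 dBi

16.49 dBi


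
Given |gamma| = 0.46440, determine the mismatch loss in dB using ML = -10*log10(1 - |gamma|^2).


ML = -10 * log10(1 - 0.46440^2) = -10 * log10(0.78433264) = 1.055 dB

1.055 dB


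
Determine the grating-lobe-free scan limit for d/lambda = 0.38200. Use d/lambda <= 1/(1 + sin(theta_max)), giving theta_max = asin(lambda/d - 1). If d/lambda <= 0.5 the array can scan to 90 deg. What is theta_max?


lambda/d - 1 = 1/0.38200 - 1 = 1.617801 >= 1
d/lambda <= 0.5, so the array can scan to endfire without grating lobes: theta_max = 90 deg

90 deg


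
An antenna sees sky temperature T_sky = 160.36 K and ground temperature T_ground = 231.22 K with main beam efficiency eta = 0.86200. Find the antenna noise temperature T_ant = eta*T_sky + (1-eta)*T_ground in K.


T_ant = 0.86200 * 160.36 + (1 - 0.86200) * 231.22 = 170.1 K

170.1 K


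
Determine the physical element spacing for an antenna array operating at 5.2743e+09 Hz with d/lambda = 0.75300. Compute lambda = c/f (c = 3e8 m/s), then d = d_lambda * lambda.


lambda = c / f = 3.0000e+08 / 5.2743e+09 = 0.05687959 m
d = 0.75300 * 0.05687959 = 0.04283 m

0.04283 m


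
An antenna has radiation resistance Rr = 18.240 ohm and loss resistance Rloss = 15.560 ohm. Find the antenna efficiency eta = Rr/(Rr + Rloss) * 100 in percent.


eta = 18.240 / (18.240 + 15.560) * 100 = 53.96%

53.96%


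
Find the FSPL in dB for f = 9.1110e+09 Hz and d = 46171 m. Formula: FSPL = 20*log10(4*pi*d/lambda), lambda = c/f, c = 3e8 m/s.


lambda = c / f = 3.0000e+08 / 9.1110e+09 = 0.03292723 m
FSPL = 20 * log10(4*pi*46171/0.03292723) = 144.9 dB

144.9 dB


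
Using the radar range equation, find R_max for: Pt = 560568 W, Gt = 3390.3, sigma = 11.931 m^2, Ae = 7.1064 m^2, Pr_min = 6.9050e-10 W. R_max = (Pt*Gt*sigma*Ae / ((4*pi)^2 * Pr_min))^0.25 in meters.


R^4 = 560568*3390.3*11.931*7.1064 / ((4*pi)^2 * 6.9050e-10) = 1.477779e+18
R_max = 1.477779e+18^0.25 = 34866 m

34866 m


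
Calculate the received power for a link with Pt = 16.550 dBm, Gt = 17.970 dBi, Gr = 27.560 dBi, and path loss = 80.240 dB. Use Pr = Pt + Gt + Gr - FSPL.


Pr = 16.550 + 17.970 + 27.560 - 80.240 = -18.16 dBm

-18.16 dBm


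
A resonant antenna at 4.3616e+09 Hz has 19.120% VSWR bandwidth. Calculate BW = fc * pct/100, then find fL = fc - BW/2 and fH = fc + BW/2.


BW = 4.3616e+09 * 19.120/100 = 8.339379e+08 Hz
fL = 4.3616e+09 - 8.339379e+08/2 = 3.945e+09 Hz
fH = 4.3616e+09 + 8.339379e+08/2 = 4.779e+09 Hz

BW=8.339e+08 Hz, fL=3.945e+09 Hz, fH=4.779e+09 Hz


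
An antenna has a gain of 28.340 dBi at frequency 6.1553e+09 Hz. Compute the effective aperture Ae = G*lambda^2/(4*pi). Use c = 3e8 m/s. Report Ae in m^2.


lambda = c / f = 3.0000e+08 / 6.1553e+09 = 0.04873849 m
G_linear = 10^(28.340/10) = 682.3387
Ae = G_linear * lambda^2 / (4*pi) = 682.3387 * 0.04873849^2 / (4*pi) = 0.1290 m^2

0.1290 m^2


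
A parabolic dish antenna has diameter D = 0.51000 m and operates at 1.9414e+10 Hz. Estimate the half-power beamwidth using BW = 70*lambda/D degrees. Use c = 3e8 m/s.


lambda = c / f = 3.0000e+08 / 1.9414e+10 = 0.01545277 m
BW = 70 * 0.01545277 / 0.51000 = 2.121 deg

2.121 deg


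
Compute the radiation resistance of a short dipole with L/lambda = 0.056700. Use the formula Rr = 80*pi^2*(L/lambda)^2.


Rr = 80 * pi^2 * (0.056700)^2 = 80 * 9.869604 * 3.214890e-03 = 2.538 ohm

2.538 ohm


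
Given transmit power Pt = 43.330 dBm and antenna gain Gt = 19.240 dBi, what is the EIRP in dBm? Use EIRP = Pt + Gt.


EIRP = Pt + Gt = 43.330 + 19.240 = 62.57 dBm

62.57 dBm


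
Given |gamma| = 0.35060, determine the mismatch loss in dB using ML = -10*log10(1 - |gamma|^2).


ML = -10 * log10(1 - 0.35060^2) = -10 * log10(0.87707964) = 0.5696 dB

0.5696 dB


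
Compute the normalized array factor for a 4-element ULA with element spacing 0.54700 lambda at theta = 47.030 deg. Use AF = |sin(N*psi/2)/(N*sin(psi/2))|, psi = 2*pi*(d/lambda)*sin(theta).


psi = 2*pi*0.54700*sin(47.030 deg) = 2.514818 rad
AF = |sin(4*2.514818/2) / (4*sin(2.514818/2))| = 0.2497

0.2497


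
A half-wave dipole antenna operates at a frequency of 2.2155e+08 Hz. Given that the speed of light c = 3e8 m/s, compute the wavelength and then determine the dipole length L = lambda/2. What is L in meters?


lambda = c / f = 3.0000e+08 / 2.2155e+08 = 1.354096 m
L = lambda / 2 = 1.354096 / 2 = 0.6770 m

0.6770 m


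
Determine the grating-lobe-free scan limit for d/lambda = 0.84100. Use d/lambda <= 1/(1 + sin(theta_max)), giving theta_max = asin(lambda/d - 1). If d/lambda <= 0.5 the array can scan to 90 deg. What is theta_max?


lambda/d - 1 = 1/0.84100 - 1 = 0.1890606
theta_max = asin(0.1890606) = 10.90 deg

10.90 deg


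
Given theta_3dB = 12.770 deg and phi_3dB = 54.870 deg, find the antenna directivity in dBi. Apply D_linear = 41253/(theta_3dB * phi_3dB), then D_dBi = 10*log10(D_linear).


D_linear = 41253 / (12.770 * 54.870) = 58.87483
D_dBi = 10 * log10(58.87483) = 17.70 dBi

17.70 dBi


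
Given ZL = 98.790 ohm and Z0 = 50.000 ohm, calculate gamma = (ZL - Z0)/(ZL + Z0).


gamma = (98.790 - 50.000) / (98.790 + 50.000) = 0.3279

0.3279


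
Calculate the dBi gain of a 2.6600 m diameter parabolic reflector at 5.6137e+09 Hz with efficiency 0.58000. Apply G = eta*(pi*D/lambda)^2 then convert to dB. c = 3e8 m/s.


lambda = c / f = 3.0000e+08 / 5.6137e+09 = 0.05344069 m
G_linear = 0.58000 * (pi * 2.6600 / 0.05344069)^2 = 14182.31
G_dBi = 10 * log10(14182.31) = 41.52 dBi

41.52 dBi


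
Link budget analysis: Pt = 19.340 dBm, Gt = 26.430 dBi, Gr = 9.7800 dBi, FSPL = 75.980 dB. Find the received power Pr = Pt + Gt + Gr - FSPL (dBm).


Pr = 19.340 + 26.430 + 9.7800 - 75.980 = -20.43 dBm

-20.43 dBm


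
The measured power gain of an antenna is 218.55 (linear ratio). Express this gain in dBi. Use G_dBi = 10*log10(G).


G_dBi = 10 * log10(218.55) = 23.40 dBi

23.40 dBi


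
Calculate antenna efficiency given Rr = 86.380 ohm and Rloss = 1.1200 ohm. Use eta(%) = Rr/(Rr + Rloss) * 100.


eta = 86.380 / (86.380 + 1.1200) * 100 = 98.72%

98.72%


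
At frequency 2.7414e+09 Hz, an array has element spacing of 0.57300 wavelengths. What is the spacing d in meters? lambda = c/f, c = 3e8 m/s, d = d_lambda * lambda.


lambda = c / f = 3.0000e+08 / 2.7414e+09 = 0.1094331 m
d = 0.57300 * 0.1094331 = 0.06271 m

0.06271 m


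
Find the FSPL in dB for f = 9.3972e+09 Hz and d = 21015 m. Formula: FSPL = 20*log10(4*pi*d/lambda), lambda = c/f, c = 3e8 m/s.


lambda = c / f = 3.0000e+08 / 9.3972e+09 = 0.03192440 m
FSPL = 20 * log10(4*pi*21015/0.03192440) = 138.4 dB

138.4 dB


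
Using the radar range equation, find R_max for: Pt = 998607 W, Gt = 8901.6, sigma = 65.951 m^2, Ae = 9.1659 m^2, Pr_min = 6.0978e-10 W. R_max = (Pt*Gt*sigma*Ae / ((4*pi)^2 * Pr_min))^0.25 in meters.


R^4 = 998607*8901.6*65.951*9.1659 / ((4*pi)^2 * 6.0978e-10) = 5.580412e+19
R_max = 5.580412e+19^0.25 = 86430 m

86430 m


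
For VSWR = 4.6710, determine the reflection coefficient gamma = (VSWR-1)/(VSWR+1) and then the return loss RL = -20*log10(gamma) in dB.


gamma = (4.6710 - 1) / (4.6710 + 1) = 0.6473285
RL = -20 * log10(0.6473285) = 3.778 dB

3.778 dB


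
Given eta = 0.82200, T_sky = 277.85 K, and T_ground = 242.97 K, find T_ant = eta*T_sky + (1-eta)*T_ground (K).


T_ant = 0.82200 * 277.85 + (1 - 0.82200) * 242.97 = 271.6 K

271.6 K


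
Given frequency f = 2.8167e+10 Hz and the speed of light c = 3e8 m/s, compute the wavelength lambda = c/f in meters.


lambda = c / f = 3.0000e+08 / 2.8167e+10 = 0.01065 m

0.01065 m


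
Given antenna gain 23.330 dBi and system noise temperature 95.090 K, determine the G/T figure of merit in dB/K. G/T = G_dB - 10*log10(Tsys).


G/T = 23.330 - 10*log10(95.090) = 23.330 - 19.78135 = 3.549 dB/K

3.549 dB/K


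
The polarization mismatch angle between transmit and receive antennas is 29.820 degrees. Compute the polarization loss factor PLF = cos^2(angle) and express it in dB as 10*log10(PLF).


PLF_linear = cos^2(29.820 deg) = 0.7527157
PLF_dB = 10 * log10(0.7527157) = -1.234 dB

-1.234 dB


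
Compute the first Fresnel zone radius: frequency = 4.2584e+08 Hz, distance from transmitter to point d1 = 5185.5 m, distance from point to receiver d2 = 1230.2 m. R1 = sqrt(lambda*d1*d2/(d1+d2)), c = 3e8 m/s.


lambda = c / f = 3.0000e+08 / 4.2584e+08 = 0.7044899 m
R1 = sqrt(0.7044899 * 5185.5 * 1230.2 / (5185.5 + 1230.2)) = 26.47 m

26.47 m


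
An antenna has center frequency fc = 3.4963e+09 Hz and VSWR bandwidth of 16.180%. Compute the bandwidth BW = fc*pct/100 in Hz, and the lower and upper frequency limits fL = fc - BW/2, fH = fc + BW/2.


BW = 3.4963e+09 * 16.180/100 = 5.657013e+08 Hz
fL = 3.4963e+09 - 5.657013e+08/2 = 3.213e+09 Hz
fH = 3.4963e+09 + 5.657013e+08/2 = 3.779e+09 Hz

BW=5.657e+08 Hz, fL=3.213e+09 Hz, fH=3.779e+09 Hz


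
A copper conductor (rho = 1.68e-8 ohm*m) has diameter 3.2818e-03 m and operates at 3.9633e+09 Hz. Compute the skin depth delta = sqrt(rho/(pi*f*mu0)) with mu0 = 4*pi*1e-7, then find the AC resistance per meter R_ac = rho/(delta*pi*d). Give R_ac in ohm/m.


delta = sqrt(1.68e-8 / (pi * 3.9633e+09 * 4*pi*1e-7)) = 1.036206e-06 m
R_ac = 1.68e-8 / (1.036206e-06 * pi * 3.2818e-03) = 1.573 ohm/m

1.573 ohm/m


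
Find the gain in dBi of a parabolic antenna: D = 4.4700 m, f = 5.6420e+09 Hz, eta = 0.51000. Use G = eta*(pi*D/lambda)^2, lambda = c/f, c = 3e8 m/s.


lambda = c / f = 3.0000e+08 / 5.6420e+09 = 0.05317263 m
G_linear = 0.51000 * (pi * 4.4700 / 0.05317263)^2 = 35572.03
G_dBi = 10 * log10(35572.03) = 45.51 dBi

45.51 dBi


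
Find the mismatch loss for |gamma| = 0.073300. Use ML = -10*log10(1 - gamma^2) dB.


ML = -10 * log10(1 - 0.073300^2) = -10 * log10(0.99462711) = 0.02340 dB

0.02340 dB


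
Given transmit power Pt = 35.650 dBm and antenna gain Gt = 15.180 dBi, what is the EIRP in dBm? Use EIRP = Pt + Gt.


EIRP = Pt + Gt = 35.650 + 15.180 = 50.83 dBm

50.83 dBm


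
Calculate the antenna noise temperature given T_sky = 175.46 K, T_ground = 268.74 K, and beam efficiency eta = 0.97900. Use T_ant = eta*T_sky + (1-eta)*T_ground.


T_ant = 0.97900 * 175.46 + (1 - 0.97900) * 268.74 = 177.4 K

177.4 K


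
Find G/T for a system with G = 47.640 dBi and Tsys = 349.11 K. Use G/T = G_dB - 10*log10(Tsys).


G/T = 47.640 - 10*log10(349.11) = 47.640 - 25.42962 = 22.21 dB/K

22.21 dB/K


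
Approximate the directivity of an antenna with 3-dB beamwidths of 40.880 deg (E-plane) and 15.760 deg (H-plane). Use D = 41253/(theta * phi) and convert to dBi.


D_linear = 41253 / (40.880 * 15.760) = 64.03073
D_dBi = 10 * log10(64.03073) = 18.06 dBi

18.06 dBi


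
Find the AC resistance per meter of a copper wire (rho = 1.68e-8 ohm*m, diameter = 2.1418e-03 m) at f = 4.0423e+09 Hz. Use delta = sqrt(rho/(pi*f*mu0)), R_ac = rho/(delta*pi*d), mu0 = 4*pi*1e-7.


delta = sqrt(1.68e-8 / (pi * 4.0423e+09 * 4*pi*1e-7)) = 1.026031e-06 m
R_ac = 1.68e-8 / (1.026031e-06 * pi * 2.1418e-03) = 2.433 ohm/m

2.433 ohm/m


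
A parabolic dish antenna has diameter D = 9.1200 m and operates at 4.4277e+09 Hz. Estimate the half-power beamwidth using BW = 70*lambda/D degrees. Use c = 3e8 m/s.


lambda = c / f = 3.0000e+08 / 4.4277e+09 = 0.06775527 m
BW = 70 * 0.06775527 / 9.1200 = 0.5201 deg

0.5201 deg


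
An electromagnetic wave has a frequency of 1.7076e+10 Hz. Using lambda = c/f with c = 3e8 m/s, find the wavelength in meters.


lambda = c / f = 3.0000e+08 / 1.7076e+10 = 0.01757 m

0.01757 m


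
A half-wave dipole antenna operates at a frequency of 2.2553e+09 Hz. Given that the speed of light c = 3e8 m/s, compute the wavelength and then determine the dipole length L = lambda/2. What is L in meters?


lambda = c / f = 3.0000e+08 / 2.2553e+09 = 0.1330200 m
L = lambda / 2 = 0.1330200 / 2 = 0.06651 m

0.06651 m


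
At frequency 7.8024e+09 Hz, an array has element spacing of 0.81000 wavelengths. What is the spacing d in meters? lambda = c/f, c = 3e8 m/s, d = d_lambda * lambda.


lambda = c / f = 3.0000e+08 / 7.8024e+09 = 0.03844971 m
d = 0.81000 * 0.03844971 = 0.03114 m

0.03114 m


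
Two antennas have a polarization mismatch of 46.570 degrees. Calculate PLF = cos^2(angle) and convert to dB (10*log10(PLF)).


PLF_linear = cos^2(46.570 deg) = 0.4726120
PLF_dB = 10 * log10(0.4726120) = -3.255 dB

-3.255 dB


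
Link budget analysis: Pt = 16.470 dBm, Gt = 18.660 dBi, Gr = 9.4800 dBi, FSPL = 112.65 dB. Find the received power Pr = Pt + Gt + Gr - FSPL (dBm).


Pr = 16.470 + 18.660 + 9.4800 - 112.65 = -68.04 dBm

-68.04 dBm


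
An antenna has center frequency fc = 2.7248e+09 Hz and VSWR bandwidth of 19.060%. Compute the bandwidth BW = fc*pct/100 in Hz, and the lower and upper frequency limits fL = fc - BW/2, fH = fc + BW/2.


BW = 2.7248e+09 * 19.060/100 = 5.193469e+08 Hz
fL = 2.7248e+09 - 5.193469e+08/2 = 2.465e+09 Hz
fH = 2.7248e+09 + 5.193469e+08/2 = 2.984e+09 Hz

BW=5.193e+08 Hz, fL=2.465e+09 Hz, fH=2.984e+09 Hz


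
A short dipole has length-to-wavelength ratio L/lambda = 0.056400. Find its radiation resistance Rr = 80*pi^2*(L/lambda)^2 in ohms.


Rr = 80 * pi^2 * (0.056400)^2 = 80 * 9.869604 * 3.180960e-03 = 2.512 ohm

2.512 ohm


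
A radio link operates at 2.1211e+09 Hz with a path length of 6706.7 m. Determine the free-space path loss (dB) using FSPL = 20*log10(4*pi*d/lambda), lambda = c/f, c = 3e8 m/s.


lambda = c / f = 3.0000e+08 / 2.1211e+09 = 0.1414360 m
FSPL = 20 * log10(4*pi*6706.7/0.1414360) = 115.5 dB

115.5 dB


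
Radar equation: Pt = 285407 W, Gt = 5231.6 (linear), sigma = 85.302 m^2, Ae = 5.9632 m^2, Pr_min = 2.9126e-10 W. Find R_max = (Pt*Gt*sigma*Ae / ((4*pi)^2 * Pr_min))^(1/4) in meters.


R^4 = 285407*5231.6*85.302*5.9632 / ((4*pi)^2 * 2.9126e-10) = 1.651343e+19
R_max = 1.651343e+19^0.25 = 63747 m

63747 m


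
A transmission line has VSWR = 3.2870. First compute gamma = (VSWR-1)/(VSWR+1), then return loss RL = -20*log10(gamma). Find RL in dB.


gamma = (3.2870 - 1) / (3.2870 + 1) = 0.5334733
RL = -20 * log10(0.5334733) = 5.458 dB

5.458 dB


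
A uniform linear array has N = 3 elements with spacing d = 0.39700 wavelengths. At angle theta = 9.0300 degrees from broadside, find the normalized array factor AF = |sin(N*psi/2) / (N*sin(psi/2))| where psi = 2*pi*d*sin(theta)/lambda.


psi = 2*pi*0.39700*sin(9.0300 deg) = 0.3915039 rad
AF = |sin(3*0.3915039/2) / (3*sin(0.3915039/2))| = 0.9496

0.9496


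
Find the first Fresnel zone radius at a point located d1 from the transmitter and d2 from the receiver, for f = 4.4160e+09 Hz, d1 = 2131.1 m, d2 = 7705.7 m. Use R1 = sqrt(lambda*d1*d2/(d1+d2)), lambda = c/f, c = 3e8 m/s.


lambda = c / f = 3.0000e+08 / 4.4160e+09 = 0.06793478 m
R1 = sqrt(0.06793478 * 2131.1 * 7705.7 / (2131.1 + 7705.7)) = 10.65 m

10.65 m


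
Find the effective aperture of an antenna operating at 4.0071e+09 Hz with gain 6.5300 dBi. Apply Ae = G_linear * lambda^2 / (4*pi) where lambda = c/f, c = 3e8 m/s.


lambda = c / f = 3.0000e+08 / 4.0071e+09 = 0.07486711 m
G_linear = 10^(6.5300/10) = 4.497799
Ae = G_linear * lambda^2 / (4*pi) = 4.497799 * 0.07486711^2 / (4*pi) = 2.006e-03 m^2

2.006e-03 m^2


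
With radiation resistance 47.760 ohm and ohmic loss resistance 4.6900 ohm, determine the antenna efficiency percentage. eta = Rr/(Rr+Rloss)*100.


eta = 47.760 / (47.760 + 4.6900) * 100 = 91.06%

91.06%


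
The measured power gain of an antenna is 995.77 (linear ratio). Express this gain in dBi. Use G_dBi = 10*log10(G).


G_dBi = 10 * log10(995.77) = 29.98 dBi

29.98 dBi


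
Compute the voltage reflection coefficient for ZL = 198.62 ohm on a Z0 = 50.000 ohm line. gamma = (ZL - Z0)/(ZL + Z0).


gamma = (198.62 - 50.000) / (198.62 + 50.000) = 0.5978

0.5978


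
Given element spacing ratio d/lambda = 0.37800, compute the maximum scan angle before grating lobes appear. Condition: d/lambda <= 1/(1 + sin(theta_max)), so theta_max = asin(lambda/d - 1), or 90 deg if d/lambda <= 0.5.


lambda/d - 1 = 1/0.37800 - 1 = 1.645503 >= 1
d/lambda <= 0.5, so the array can scan to endfire without grating lobes: theta_max = 90 deg

90 deg


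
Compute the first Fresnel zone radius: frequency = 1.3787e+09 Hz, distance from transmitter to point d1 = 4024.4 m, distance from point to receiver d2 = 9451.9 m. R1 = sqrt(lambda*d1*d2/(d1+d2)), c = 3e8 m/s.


lambda = c / f = 3.0000e+08 / 1.3787e+09 = 0.2175963 m
R1 = sqrt(0.2175963 * 4024.4 * 9451.9 / (4024.4 + 9451.9)) = 24.78 m

24.78 m


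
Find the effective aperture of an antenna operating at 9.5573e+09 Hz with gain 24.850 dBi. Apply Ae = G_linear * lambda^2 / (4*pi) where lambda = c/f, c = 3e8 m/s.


lambda = c / f = 3.0000e+08 / 9.5573e+09 = 0.03138962 m
G_linear = 10^(24.850/10) = 305.4921
Ae = G_linear * lambda^2 / (4*pi) = 305.4921 * 0.03138962^2 / (4*pi) = 0.02395 m^2

0.02395 m^2


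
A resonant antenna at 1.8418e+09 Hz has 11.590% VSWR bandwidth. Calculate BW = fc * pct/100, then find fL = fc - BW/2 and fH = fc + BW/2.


BW = 1.8418e+09 * 11.590/100 = 2.134646e+08 Hz
fL = 1.8418e+09 - 2.134646e+08/2 = 1.735e+09 Hz
fH = 1.8418e+09 + 2.134646e+08/2 = 1.949e+09 Hz

BW=2.135e+08 Hz, fL=1.735e+09 Hz, fH=1.949e+09 Hz


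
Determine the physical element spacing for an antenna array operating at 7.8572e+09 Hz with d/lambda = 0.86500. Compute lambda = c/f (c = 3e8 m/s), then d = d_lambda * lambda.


lambda = c / f = 3.0000e+08 / 7.8572e+09 = 0.03818154 m
d = 0.86500 * 0.03818154 = 0.03303 m

0.03303 m


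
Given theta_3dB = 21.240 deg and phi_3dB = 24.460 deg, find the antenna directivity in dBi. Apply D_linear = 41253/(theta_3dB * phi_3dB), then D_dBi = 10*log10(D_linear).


D_linear = 41253 / (21.240 * 24.460) = 79.40440
D_dBi = 10 * log10(79.40440) = 19.00 dBi

19.00 dBi


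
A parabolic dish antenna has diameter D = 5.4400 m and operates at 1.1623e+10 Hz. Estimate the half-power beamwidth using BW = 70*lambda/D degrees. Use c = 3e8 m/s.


lambda = c / f = 3.0000e+08 / 1.1623e+10 = 0.02581089 m
BW = 70 * 0.02581089 / 5.4400 = 0.3321 deg

0.3321 deg


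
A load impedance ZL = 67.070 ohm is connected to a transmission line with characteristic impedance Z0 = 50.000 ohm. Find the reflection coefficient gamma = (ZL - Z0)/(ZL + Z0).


gamma = (67.070 - 50.000) / (67.070 + 50.000) = 0.1458

0.1458


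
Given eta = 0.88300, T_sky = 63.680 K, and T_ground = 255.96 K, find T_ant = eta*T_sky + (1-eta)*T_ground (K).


T_ant = 0.88300 * 63.680 + (1 - 0.88300) * 255.96 = 86.18 K

86.18 K


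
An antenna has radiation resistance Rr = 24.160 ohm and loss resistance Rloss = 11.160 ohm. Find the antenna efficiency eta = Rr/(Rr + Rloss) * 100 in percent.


eta = 24.160 / (24.160 + 11.160) * 100 = 68.40%

68.40%


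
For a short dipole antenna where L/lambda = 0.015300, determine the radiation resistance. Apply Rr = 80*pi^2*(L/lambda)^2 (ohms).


Rr = 80 * pi^2 * (0.015300)^2 = 80 * 9.869604 * 2.340900e-04 = 0.1848 ohm

0.1848 ohm


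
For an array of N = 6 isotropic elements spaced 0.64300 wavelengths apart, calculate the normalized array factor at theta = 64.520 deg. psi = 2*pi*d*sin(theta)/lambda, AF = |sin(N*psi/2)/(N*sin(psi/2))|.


psi = 2*pi*0.64300*sin(64.520 deg) = 3.647131 rad
AF = |sin(6*3.647131/2) / (6*sin(3.647131/2))| = 0.1719

0.1719


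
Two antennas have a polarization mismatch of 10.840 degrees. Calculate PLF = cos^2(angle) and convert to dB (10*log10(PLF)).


PLF_linear = cos^2(10.840 deg) = 0.9646308
PLF_dB = 10 * log10(0.9646308) = -0.1564 dB

-0.1564 dB


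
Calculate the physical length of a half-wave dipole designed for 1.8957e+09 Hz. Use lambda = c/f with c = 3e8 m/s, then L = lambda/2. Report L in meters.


lambda = c / f = 3.0000e+08 / 1.8957e+09 = 0.1582529 m
L = lambda / 2 = 0.1582529 / 2 = 0.07913 m

0.07913 m


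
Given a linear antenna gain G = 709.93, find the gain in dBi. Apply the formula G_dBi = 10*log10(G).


G_dBi = 10 * log10(709.93) = 28.51 dBi

28.51 dBi


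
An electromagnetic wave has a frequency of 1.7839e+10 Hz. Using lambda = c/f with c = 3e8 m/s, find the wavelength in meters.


lambda = c / f = 3.0000e+08 / 1.7839e+10 = 0.01682 m

0.01682 m


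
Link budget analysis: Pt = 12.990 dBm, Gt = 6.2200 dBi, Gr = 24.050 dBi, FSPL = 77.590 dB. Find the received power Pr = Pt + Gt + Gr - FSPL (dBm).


Pr = 12.990 + 6.2200 + 24.050 - 77.590 = -34.33 dBm

-34.33 dBm


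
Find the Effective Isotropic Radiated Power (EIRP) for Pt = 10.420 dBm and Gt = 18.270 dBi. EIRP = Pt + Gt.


EIRP = Pt + Gt = 10.420 + 18.270 = 28.69 dBm

28.69 dBm


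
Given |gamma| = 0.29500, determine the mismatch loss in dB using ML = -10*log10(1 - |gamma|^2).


ML = -10 * log10(1 - 0.29500^2) = -10 * log10(0.912975) = 0.3954 dB

0.3954 dB


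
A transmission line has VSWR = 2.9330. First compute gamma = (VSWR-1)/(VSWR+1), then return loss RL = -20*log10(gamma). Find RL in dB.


gamma = (2.9330 - 1) / (2.9330 + 1) = 0.4914823
RL = -20 * log10(0.4914823) = 6.170 dB

6.170 dB


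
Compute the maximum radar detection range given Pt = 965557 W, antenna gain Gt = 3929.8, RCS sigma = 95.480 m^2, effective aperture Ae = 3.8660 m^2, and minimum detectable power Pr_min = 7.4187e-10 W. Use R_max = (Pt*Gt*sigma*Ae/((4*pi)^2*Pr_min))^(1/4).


R^4 = 965557*3929.8*95.480*3.8660 / ((4*pi)^2 * 7.4187e-10) = 1.195570e+19
R_max = 1.195570e+19^0.25 = 58802 m

58802 m


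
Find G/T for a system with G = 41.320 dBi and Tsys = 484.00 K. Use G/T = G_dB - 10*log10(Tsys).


G/T = 41.320 - 10*log10(484.00) = 41.320 - 26.84845 = 14.47 dB/K

14.47 dB/K


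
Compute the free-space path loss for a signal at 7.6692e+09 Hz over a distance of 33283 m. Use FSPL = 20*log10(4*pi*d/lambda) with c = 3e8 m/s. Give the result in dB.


lambda = c / f = 3.0000e+08 / 7.6692e+09 = 0.03911751 m
FSPL = 20 * log10(4*pi*33283/0.03911751) = 140.6 dB

140.6 dB


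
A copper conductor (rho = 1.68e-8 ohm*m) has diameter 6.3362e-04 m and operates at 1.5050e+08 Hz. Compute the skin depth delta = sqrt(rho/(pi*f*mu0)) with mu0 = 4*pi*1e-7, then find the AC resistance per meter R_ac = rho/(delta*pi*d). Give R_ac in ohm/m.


delta = sqrt(1.68e-8 / (pi * 1.5050e+08 * 4*pi*1e-7)) = 5.317488e-06 m
R_ac = 1.68e-8 / (5.317488e-06 * pi * 6.3362e-04) = 1.587 ohm/m

1.587 ohm/m


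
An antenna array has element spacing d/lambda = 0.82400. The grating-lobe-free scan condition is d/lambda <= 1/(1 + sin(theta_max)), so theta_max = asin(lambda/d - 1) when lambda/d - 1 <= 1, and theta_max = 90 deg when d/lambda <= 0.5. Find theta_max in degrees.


lambda/d - 1 = 1/0.82400 - 1 = 0.2135922
theta_max = asin(0.2135922) = 12.33 deg

12.33 deg


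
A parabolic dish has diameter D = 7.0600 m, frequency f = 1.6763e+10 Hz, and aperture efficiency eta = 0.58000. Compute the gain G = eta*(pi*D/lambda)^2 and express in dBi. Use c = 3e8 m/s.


lambda = c / f = 3.0000e+08 / 1.6763e+10 = 0.01789656 m
G_linear = 0.58000 * (pi * 7.0600 / 0.01789656)^2 = 890836.5
G_dBi = 10 * log10(890836.5) = 59.50 dBi

59.50 dBi


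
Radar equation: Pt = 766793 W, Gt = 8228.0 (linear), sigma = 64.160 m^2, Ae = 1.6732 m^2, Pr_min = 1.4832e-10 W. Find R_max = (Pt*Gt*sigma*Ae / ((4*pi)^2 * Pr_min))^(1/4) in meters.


R^4 = 766793*8228.0*64.160*1.6732 / ((4*pi)^2 * 1.4832e-10) = 2.891780e+19
R_max = 2.891780e+19^0.25 = 73332 m

73332 m


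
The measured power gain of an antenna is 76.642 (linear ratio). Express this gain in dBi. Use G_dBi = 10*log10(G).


G_dBi = 10 * log10(76.642) = 18.84 dBi

18.84 dBi


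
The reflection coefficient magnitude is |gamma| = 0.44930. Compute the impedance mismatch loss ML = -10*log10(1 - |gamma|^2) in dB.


ML = -10 * log10(1 - 0.44930^2) = -10 * log10(0.79812951) = 0.9793 dB

0.9793 dB


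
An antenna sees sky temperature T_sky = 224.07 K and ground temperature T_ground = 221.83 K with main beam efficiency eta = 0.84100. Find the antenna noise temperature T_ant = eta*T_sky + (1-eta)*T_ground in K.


T_ant = 0.84100 * 224.07 + (1 - 0.84100) * 221.83 = 223.7 K

223.7 K


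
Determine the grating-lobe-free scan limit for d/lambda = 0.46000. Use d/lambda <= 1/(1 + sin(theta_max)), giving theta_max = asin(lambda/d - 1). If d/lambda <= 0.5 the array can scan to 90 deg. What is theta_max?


lambda/d - 1 = 1/0.46000 - 1 = 1.173913 >= 1
d/lambda <= 0.5, so the array can scan to endfire without grating lobes: theta_max = 90 deg

90 deg
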